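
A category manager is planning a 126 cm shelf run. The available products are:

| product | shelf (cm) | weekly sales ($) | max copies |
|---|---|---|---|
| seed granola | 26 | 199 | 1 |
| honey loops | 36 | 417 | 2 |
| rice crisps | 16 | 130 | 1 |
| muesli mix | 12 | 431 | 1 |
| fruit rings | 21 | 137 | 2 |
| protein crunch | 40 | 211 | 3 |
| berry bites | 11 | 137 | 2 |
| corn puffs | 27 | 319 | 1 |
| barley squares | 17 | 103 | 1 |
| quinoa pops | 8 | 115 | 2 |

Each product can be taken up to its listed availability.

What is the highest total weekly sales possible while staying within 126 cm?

1769

The ratio heuristic lands on honey loops + muesli mix + 2×berry bites + corn puffs + 2×quinoa pops (1671) but leaves 13 cm idle.
Dropping corn puffs frees 27 cm; slotting in honey loops (36 cm) lifts the total to 1769 at 122 cm.
The spare 4 cm is too small for any remaining product, and no exchange beats 1769.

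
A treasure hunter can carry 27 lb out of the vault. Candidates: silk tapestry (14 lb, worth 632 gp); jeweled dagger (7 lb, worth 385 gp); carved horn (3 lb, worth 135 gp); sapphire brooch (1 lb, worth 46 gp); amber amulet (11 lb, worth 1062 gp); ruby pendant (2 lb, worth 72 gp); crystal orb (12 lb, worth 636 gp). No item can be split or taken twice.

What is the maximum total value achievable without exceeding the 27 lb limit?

A density-first pass picks jeweled dagger + carved horn + sapphire brooch + amber amulet + ruby pendant — 1700 at 24 lb.
The 9 lb tied up in jeweled dagger and ruby pendant is better spent on crystal orb — total rises to 1879 (27 lb).
Nothing else within 27 lb beats 1879.

1879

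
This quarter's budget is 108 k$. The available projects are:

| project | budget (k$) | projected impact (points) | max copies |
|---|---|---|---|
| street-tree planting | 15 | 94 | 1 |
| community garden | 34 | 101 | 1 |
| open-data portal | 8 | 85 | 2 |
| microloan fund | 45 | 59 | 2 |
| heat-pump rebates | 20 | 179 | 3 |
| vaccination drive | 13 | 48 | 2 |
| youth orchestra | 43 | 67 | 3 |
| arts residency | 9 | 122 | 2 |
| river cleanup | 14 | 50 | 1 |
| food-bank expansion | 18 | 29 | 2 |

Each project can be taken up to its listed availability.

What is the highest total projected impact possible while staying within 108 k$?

1001

The ratio heuristic lands on 2×open-data portal + 3×heat-pump rebates + vaccination drive + 2×arts residency (999) but leaves 1 k$ idle.
Dropping vaccination drive frees 13 k$; slotting in river cleanup (14 k$) lifts the total to 1001 at 108 k$.
Every other selection either busts 108 k$ or exceeds an availability limit or fails to beat 1001.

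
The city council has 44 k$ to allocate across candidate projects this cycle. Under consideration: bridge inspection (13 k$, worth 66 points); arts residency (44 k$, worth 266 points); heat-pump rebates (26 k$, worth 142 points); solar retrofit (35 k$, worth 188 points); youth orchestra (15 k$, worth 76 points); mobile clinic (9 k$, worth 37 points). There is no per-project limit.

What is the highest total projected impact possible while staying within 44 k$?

266

Taking arts residency: 44 k$ used, 266 in projected impact.
That's the maximum — no swap from here does better than 266.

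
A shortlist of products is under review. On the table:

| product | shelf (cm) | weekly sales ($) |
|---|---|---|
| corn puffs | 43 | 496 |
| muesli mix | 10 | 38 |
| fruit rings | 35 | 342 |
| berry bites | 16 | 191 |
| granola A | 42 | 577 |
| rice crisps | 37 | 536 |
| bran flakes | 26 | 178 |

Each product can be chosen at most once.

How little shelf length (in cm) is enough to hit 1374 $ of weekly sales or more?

114

Need the lightest bundle worth ≥ 1374.
Taking fruit rings + granola A + rice crisps gives 1455 (≥ 1374) for 114 cm.
No combination under 114 cm hits 1374.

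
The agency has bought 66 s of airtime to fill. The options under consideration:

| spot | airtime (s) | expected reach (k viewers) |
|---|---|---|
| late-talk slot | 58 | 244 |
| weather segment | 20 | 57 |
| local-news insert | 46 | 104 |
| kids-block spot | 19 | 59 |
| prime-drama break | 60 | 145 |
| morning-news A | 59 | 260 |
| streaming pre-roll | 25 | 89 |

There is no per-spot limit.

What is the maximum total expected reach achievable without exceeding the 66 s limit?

By expected reach per s: morning-news A 4.41, late-talk slot 4.21, streaming pre-roll 3.56 lead.
The ratio ordering already packs tightly: morning-news A, 59 s, 260.
Nothing else within 66 s beats 260.

260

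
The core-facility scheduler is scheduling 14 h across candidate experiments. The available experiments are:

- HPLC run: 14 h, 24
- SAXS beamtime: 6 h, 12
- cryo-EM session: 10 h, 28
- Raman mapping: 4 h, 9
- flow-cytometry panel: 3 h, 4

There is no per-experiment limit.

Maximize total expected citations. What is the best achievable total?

Best packing: cryo-EM session + Raman mapping — 14 h, 37 total.

37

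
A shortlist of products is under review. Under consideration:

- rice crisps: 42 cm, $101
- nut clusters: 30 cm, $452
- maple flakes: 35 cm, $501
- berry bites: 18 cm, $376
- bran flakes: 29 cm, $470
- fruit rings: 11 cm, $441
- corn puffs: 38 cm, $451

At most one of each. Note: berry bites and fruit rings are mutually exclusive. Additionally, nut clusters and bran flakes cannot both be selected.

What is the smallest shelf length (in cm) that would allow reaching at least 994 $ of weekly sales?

75

Look for the lowest-shelf combination reaching 994.
maple flakes + bran flakes + fruit rings reaches 1412 using 75 cm.
Below 75 cm the best achievable stays under 994.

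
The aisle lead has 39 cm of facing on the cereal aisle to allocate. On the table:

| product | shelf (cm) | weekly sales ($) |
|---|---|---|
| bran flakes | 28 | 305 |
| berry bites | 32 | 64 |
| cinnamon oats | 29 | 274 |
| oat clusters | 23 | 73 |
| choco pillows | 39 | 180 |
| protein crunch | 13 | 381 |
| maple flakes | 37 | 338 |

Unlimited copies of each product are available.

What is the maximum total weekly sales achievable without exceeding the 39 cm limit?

3×protein crunch uses 39 of the 39 cm and totals 1143.

1143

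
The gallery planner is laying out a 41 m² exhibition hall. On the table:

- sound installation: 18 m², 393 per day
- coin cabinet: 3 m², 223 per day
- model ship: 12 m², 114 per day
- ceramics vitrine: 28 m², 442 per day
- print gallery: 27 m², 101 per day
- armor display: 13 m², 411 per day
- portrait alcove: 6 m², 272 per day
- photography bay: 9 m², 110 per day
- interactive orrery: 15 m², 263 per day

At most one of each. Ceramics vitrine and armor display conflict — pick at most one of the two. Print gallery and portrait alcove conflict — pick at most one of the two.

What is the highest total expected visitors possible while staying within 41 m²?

Taking sound installation + coin cabinet + armor display + portrait alcove: 40 m² used, 1299 in expected visitors.
No other feasible combination exceeds 1299.

1299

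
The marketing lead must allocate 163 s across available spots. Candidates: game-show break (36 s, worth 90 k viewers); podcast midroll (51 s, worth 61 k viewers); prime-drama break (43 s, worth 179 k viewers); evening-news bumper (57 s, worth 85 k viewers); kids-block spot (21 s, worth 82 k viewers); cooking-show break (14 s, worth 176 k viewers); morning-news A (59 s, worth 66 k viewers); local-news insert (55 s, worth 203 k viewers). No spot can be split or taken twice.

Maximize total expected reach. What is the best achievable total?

Density check — cooking-show break 12.57, prime-drama break 4.16, kids-block spot 3.90 are the best per s.
Greedy by ratio would take prime-drama break + kids-block spot + cooking-show break + local-news insert: 133 s used, total 640.
Dropping kids-block spot frees 21 s; slotting in game-show break (36 s) lifts the total to 648 at 148 s.

648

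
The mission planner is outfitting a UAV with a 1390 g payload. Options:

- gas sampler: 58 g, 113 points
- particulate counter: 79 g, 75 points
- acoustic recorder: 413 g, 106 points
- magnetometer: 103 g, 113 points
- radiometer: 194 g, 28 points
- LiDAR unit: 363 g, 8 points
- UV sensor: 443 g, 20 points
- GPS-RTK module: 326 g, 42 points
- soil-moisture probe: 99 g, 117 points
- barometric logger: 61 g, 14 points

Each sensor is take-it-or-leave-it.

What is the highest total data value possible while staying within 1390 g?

608

Gas sampler + particulate counter + acoustic recorder + magnetometer + radiometer + GPS-RTK module + soil-moisture probe + barometric logger uses 1333 of the 1390 g and totals 608.
Runner-up gas sampler + particulate counter + acoustic recorder + magnetometer + radiometer + GPS-RTK module + soil-moisture probe tops out at 594.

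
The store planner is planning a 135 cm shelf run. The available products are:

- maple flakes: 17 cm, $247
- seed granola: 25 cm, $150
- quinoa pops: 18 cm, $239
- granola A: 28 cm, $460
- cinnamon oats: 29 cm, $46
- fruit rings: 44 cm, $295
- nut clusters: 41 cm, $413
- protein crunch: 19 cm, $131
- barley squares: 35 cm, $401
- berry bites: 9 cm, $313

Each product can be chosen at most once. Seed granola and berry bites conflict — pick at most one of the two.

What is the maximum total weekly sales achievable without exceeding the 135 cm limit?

1834

Density check — berry bites 34.78, granola A 16.43, maple flakes 14.53 are the best per cm.
Filling by ratio: maple flakes + quinoa pops + granola A + protein crunch + barley squares + berry bites for 1791, with 9 cm left unused.
Dropping quinoa pops and protein crunch frees 37 cm; slotting in nut clusters (41 cm) lifts the total to 1834 at 130 cm.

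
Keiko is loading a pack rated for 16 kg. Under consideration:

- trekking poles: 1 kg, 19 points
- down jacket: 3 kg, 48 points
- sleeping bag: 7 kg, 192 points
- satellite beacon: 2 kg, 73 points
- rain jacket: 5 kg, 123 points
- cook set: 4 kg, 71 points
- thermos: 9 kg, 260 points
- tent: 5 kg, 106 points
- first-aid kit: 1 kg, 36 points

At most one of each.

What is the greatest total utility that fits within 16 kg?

Greedy by ratio would take trekking poles + down jacket + satellite beacon + thermos + first-aid kit: 16 kg used, total 436.
Replace trekking poles and down jacket and first-aid kit with rain jacket: the trade gains 20 net, giving 456 at 16 kg.
That's the maximum — no swap from here does better than 456.

456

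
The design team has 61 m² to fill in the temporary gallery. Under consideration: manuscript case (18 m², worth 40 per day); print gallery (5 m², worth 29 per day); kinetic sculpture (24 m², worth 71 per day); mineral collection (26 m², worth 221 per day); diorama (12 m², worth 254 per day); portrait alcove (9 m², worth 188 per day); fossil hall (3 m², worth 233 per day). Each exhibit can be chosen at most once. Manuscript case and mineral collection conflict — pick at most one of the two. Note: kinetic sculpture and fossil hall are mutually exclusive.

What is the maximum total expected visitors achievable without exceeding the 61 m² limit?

925

Taking print gallery + mineral collection + diorama + portrait alcove + fossil hall: 55 m² used, 925 in expected visitors.
The closest alternative, mineral collection + diorama + portrait alcove + fossil hall, reaches only 896.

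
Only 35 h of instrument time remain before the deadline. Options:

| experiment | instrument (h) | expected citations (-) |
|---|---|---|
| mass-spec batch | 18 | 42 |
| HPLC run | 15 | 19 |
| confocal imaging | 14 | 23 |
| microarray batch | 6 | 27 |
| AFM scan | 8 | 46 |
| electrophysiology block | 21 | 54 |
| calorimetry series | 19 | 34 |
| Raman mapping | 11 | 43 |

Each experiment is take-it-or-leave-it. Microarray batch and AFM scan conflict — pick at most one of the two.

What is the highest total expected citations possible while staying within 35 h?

112

Taking mass-spec batch + microarray batch + Raman mapping: 35 h used, 112 in expected citations.
Confocal imaging + AFM scan + Raman mapping (33 h) also reaches 112 — a tie, but nothing goes higher.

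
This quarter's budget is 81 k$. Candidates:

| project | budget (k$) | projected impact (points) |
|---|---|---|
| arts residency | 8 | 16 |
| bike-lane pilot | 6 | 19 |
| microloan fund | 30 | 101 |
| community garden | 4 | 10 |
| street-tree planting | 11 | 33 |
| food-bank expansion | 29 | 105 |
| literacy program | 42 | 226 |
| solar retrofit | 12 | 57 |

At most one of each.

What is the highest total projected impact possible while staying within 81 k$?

Taking the top-ratio projects first gives bike-lane pilot + community garden + street-tree planting + literacy program + solar retrofit for 345 (75 k$).
The 23 k$ tied up in street-tree planting and solar retrofit is better spent on food-bank expansion — total rises to 360 (81 k$).

360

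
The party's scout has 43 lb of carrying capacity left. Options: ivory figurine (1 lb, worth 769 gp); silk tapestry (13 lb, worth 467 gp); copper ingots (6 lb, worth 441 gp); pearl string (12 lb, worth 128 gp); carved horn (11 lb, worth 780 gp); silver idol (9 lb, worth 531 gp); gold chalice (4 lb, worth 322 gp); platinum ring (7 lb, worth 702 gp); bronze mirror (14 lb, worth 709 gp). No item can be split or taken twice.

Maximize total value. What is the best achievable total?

Density check — ivory figurine 769.00, platinum ring 100.29, gold chalice 80.50, copper ingots 73.50 are the best per lb.
Taking the top-ratio items first gives ivory figurine + copper ingots + carved horn + silver idol + gold chalice + platinum ring for 3545 (38 lb).
The 9 lb tied up in silver idol is better spent on bronze mirror — total rises to 3723 (43 lb).

3723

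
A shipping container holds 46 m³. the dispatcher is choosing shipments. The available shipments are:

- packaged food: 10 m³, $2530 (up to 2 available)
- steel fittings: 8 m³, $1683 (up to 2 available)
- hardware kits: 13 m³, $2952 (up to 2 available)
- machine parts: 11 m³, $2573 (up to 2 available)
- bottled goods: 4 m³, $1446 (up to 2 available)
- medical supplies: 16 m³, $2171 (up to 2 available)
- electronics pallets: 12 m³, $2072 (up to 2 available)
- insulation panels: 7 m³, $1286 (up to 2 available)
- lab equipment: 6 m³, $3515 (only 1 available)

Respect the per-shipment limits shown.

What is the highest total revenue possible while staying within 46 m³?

14083

Greedy by ratio would take 2×packaged food + machine parts + 2×bottled goods + lab equipment: 45 m³ used, total 14040.
Dropping packaged food frees 10 m³; slotting in machine parts (11 m³) lifts the total to 14083 at 46 m³.
That's the maximum — no swap from here does better than 14083.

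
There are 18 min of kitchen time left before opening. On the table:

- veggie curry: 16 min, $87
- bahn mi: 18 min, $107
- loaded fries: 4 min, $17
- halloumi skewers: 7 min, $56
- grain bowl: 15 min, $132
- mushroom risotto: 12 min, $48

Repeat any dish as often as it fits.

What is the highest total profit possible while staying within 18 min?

132

By profit per min: grain bowl 8.80, halloumi skewers 8.00, bahn mi 5.94 lead.
Taking grain bowl: 15 min used, 132 in profit.
Nothing else within 18 min beats 132.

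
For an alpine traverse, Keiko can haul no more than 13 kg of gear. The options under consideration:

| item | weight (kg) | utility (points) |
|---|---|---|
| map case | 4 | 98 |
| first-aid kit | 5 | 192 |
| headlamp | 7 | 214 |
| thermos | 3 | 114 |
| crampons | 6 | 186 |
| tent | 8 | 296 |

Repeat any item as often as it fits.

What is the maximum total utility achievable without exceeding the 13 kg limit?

498

Taking 2×first-aid kit + thermos: 13 kg used, 498 in utility.
No other feasible combination exceeds 498.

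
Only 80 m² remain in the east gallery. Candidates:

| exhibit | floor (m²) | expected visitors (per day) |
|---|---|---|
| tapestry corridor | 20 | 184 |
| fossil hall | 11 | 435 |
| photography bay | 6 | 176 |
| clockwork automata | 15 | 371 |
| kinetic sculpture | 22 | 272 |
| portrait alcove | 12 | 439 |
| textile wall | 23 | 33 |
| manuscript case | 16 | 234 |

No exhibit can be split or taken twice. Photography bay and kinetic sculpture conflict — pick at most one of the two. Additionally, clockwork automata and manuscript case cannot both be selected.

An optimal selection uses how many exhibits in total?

Best achievable expected visitors is 1701.
One optimal bundle: tapestry corridor + fossil hall + clockwork automata + kinetic sculpture + portrait alcove (80 m²).
Every optimal selection uses 5 exhibits.

5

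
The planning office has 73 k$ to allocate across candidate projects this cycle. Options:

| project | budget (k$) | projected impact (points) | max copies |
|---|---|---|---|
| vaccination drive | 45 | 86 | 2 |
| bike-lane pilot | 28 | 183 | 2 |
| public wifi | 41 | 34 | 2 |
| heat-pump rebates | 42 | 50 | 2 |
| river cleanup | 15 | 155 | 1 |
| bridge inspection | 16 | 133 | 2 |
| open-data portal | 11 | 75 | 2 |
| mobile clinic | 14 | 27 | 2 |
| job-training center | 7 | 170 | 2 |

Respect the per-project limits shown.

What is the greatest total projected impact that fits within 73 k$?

Taking river cleanup + 2×bridge inspection + open-data portal + 2×job-training center: 72 k$ used, 836 in projected impact.
No other feasible combination exceeds 836.

836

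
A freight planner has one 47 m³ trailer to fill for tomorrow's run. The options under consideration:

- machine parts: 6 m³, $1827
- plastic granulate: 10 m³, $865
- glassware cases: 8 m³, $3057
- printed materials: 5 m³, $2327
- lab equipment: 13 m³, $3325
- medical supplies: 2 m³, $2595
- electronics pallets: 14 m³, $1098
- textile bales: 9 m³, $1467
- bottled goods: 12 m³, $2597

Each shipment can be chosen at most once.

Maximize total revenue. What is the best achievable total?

15728

The ratio ordering already packs tightly: machine parts + glassware cases + printed materials + lab equipment + medical supplies + bottled goods, 46 m³, 15728.
Next best is machine parts + glassware cases + printed materials + lab equipment + medical supplies + textile bales at 14598 (43 m³) — short by 1130.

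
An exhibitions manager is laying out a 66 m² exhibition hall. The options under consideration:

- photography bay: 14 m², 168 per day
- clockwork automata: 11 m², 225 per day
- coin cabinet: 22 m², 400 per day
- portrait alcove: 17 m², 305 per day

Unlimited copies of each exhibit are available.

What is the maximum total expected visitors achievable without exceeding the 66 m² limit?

1350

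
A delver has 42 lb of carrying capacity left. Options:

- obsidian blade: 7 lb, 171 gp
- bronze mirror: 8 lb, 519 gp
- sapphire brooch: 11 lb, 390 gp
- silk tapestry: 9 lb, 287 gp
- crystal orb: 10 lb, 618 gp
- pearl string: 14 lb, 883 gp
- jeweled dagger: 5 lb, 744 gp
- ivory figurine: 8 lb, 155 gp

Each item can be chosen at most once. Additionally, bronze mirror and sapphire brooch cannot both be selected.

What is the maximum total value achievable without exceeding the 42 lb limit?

2764

Best packing: bronze mirror + crystal orb + pearl string + jeweled dagger — 37 lb, 2764 total.
Next best is sapphire brooch + crystal orb + pearl string + jeweled dagger at 2635 (40 lb) — short by 129.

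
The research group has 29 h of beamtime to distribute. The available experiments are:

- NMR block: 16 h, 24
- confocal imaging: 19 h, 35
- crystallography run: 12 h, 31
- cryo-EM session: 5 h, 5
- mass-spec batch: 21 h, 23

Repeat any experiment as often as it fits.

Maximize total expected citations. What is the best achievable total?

Density check — crystallography run 2.58, confocal imaging 1.84, NMR block 1.50 are the best per h.
Best packing: 2×crystallography run + cryo-EM session — 29 h, 67 total.

67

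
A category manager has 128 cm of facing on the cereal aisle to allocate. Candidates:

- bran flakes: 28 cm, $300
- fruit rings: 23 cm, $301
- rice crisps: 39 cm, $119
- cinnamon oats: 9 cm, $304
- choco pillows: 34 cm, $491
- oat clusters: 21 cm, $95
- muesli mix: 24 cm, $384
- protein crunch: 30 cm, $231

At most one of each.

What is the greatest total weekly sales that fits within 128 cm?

Ranking by ratio (weekly sales/cm): cinnamon oats 33.78, muesli mix 16.00, choco pillows 14.44.
Bran flakes + fruit rings + cinnamon oats + choco pillows + muesli mix uses 118 of the 128 cm and totals 1780.
That's the maximum — no swap from here does better than 1780.

1780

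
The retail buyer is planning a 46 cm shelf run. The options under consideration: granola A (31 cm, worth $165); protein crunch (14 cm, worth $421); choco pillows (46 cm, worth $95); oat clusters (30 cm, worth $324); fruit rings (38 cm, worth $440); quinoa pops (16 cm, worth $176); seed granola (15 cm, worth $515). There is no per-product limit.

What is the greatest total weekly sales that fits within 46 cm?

1545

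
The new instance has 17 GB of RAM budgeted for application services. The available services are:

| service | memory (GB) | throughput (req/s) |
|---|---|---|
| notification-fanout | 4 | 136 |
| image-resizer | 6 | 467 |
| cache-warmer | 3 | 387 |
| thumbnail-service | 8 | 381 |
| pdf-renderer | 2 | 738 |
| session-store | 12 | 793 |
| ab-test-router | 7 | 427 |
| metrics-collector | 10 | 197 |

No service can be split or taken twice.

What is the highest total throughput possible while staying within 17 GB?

A density-first pass picks notification-fanout + image-resizer + cache-warmer + pdf-renderer — 1728 at 15 GB.
Replace notification-fanout and image-resizer with session-store: the trade gains 190 net, giving 1918 at 17 GB.

1918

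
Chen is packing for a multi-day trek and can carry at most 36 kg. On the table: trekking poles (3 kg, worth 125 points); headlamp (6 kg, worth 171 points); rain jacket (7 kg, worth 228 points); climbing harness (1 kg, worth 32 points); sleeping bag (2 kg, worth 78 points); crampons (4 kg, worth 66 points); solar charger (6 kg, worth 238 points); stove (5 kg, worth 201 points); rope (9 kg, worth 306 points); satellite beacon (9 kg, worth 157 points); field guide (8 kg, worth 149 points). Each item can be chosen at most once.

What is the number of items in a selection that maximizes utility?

6

The maximum utility within 36 kg is 1269.
For example trekking poles + headlamp + rain jacket + solar charger + stove + rope achieves it, using 36 kg.
Any selection reaching 1269 contains exactly 6 items.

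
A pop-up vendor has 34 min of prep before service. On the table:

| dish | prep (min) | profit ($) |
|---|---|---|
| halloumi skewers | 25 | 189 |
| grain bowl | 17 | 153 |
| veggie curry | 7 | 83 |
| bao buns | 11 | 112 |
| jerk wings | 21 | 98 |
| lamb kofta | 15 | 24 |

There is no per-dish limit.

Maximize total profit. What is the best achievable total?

361

Ranking by ratio (profit/min): veggie curry 11.86, bao buns 10.18, grain bowl 9.00, halloumi skewers 7.56.
Taking the top-ratio dishes first gives 4×veggie curry for 332 (28 min).
The 7 min tied up in veggie curry is better spent on bao buns — total rises to 361 (32 min).
No other feasible combination exceeds 361.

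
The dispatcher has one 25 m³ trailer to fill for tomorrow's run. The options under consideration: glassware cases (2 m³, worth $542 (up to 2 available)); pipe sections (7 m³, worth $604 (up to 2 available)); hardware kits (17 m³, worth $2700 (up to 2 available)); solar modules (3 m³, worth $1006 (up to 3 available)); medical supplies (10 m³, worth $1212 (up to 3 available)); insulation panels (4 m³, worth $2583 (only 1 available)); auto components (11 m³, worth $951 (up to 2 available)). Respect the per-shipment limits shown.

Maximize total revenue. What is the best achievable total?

Ranking by ratio (revenue/m³): insulation panels 645.75, solar modules 335.33, glassware cases 271.00, hardware kits 158.82.
The ratio heuristic lands on 2×glassware cases + pipe sections + 3×solar modules + insulation panels (7289) but leaves 1 m³ idle.
Dropping glassware cases and pipe sections frees 9 m³; slotting in medical supplies (10 m³) lifts the total to 7355 at 25 m³.
Nothing else within 25 m³ beats 7355.

7355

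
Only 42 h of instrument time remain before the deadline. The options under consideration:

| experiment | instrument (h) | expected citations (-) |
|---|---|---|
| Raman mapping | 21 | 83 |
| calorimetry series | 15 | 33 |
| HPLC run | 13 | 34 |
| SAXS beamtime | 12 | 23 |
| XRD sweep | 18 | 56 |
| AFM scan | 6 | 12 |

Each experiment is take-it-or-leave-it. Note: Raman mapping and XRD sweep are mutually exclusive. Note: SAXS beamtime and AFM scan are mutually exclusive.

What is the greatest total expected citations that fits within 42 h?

Best packing: Raman mapping + HPLC run + AFM scan — 40 h, 129 total.
The closest alternative, Raman mapping + calorimetry series + AFM scan, reaches only 128.

129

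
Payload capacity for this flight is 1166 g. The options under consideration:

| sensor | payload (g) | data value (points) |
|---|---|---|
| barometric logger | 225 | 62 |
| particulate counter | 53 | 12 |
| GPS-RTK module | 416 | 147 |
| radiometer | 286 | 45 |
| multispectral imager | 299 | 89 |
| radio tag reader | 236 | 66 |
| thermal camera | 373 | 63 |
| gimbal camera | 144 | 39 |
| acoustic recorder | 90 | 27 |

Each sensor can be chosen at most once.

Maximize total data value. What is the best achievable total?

353

A density-first pass picks particulate counter + GPS-RTK module + multispectral imager + radio tag reader + acoustic recorder — 341 at 1094 g.
Dropping acoustic recorder frees 90 g; slotting in gimbal camera (144 g) lifts the total to 353 at 1148 g.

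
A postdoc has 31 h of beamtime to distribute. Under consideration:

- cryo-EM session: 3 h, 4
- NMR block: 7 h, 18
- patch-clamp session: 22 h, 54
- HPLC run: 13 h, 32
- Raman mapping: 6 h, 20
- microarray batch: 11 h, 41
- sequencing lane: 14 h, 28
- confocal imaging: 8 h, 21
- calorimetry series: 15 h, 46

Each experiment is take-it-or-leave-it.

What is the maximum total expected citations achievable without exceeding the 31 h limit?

Ranking by ratio (expected citations/h): microarray batch 3.73, Raman mapping 3.33, calorimetry series 3.07, confocal imaging 2.62.
A density-first pass picks cryo-EM session + Raman mapping + microarray batch + confocal imaging — 86 at 28 h.
The 11 h tied up in cryo-EM session and confocal imaging is better spent on HPLC run — total rises to 93 (30 h).
The closest alternative, NMR block + HPLC run + microarray batch, reaches only 91.

93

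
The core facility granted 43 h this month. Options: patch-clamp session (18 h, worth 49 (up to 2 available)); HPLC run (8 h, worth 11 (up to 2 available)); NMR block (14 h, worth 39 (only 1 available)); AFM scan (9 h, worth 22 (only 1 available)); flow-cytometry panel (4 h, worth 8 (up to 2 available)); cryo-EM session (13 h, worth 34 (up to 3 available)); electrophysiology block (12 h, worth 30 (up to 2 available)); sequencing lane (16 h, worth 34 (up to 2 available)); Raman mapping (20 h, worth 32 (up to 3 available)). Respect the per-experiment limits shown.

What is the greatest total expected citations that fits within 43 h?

Filling by ratio: patch-clamp session + NMR block + AFM scan for 110, with 2 h left unused.
The 23 h tied up in NMR block and AFM scan is better spent on cryo-EM session + electrophysiology block — total rises to 113 (43 h).

113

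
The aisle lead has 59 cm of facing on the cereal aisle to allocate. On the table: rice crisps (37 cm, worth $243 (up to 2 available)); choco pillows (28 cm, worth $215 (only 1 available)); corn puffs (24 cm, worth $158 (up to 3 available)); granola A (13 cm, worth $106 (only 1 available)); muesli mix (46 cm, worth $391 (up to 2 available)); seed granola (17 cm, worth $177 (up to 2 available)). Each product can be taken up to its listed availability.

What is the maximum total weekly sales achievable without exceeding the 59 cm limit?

512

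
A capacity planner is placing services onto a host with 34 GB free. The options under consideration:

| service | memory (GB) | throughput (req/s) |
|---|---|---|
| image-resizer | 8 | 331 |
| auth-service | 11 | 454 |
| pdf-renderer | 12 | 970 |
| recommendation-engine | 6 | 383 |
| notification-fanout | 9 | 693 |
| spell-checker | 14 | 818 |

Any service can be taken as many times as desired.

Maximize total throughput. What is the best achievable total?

2×pdf-renderer + notification-fanout uses 33 of the 34 GB and totals 2633.

2633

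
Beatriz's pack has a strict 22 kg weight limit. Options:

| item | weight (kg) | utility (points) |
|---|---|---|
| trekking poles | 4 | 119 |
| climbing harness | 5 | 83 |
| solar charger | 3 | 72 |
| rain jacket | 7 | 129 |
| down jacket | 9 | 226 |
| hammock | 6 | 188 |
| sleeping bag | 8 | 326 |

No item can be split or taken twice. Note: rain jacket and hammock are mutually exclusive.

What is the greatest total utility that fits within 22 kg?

705

Density check — sleeping bag 40.75, hammock 31.33, trekking poles 29.75, down jacket 25.11 are the best per kg.
The ratio ordering already packs tightly: trekking poles + solar charger + hammock + sleeping bag, 21 kg, 705.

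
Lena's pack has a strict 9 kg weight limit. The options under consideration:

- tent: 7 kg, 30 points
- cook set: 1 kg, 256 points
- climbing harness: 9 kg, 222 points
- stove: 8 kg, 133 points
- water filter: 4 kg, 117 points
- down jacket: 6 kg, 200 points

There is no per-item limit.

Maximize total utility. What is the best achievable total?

2304

Ranking by ratio (utility/kg): cook set 256.00, down jacket 33.33, water filter 29.25.
Taking 9×cook set: 9 kg used, 2304 in utility.
Every other selection either busts 9 kg or fails to beat 2304.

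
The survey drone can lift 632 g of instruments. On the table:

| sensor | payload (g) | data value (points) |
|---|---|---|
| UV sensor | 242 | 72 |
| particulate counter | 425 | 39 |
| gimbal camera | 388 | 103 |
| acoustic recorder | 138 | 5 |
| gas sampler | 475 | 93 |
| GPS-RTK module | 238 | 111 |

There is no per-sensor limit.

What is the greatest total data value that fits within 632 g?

The ratio ordering already packs tightly: acoustic recorder + 2×GPS-RTK module, 614 g, 227.
Every other selection either busts 632 g or fails to beat 227.

227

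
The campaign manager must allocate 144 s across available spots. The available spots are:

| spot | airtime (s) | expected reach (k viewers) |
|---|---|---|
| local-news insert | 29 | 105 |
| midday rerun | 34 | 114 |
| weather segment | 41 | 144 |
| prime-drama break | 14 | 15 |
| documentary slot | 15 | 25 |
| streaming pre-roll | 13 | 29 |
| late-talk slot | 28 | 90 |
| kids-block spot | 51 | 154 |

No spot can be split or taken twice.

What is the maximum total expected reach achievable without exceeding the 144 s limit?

463

The ratio heuristic lands on local-news insert + midday rerun + weather segment + late-talk slot (453) but leaves 12 s idle.
The 41 s tied up in weather segment is better spent on kids-block spot — total rises to 463 (142 s).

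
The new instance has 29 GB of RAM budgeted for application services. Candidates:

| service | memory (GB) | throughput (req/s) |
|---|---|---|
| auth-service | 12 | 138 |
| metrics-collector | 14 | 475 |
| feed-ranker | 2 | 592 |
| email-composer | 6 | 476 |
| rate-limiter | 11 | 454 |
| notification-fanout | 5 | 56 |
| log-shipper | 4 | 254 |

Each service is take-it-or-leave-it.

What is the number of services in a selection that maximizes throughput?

5

Optimal total is 1832.
One optimal bundle: feed-ranker + email-composer + rate-limiter + notification-fanout + log-shipper (28 GB).
Any selection reaching 1832 contains exactly 5 services.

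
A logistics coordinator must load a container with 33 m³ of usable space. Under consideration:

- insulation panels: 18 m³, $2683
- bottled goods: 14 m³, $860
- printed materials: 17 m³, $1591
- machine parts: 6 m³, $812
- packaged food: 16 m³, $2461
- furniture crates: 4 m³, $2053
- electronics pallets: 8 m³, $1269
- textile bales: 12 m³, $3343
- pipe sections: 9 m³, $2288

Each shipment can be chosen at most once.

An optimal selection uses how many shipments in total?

4

Optimal total is 8953.
For example furniture crates + electronics pallets + textile bales + pipe sections achieves it, using 33 m³.
Every optimal selection uses 4 shipments.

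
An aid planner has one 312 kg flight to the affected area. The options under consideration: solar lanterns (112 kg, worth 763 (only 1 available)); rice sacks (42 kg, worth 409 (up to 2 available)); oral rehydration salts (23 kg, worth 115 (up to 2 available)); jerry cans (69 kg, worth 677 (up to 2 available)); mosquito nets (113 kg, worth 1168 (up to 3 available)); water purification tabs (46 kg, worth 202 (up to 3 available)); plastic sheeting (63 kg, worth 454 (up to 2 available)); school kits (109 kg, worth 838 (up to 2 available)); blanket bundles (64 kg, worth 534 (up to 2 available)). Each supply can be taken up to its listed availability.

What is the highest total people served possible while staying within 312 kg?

3154

A density-first pass picks jerry cans + 2×mosquito nets — 3013 at 295 kg.
Replace jerry cans with 2×rice sacks: the trade gains 141 net, giving 3154 at 310 kg.
No other feasible combination exceeds 3154.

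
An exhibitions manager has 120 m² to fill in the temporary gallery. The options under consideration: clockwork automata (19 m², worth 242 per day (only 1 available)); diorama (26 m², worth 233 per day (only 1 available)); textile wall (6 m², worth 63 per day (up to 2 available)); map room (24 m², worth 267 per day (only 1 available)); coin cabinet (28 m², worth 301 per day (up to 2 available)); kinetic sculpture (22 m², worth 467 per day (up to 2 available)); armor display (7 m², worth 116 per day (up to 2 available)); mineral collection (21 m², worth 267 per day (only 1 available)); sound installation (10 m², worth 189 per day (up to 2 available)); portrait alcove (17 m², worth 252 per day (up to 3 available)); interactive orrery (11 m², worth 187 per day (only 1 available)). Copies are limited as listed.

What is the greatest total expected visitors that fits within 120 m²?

2134

Ranking by ratio (expected visitors/m²): kinetic sculpture 21.23, sound installation 18.90, interactive orrery 17.00, armor display 16.57.
Filling by ratio: 2×textile wall + 2×kinetic sculpture + 2×armor display + 2×sound installation + portrait alcove + interactive orrery for 2109, with 2 m² left unused.
Replace 2×textile wall and armor display with mineral collection: the trade gains 25 net, giving 2134 at 120 m².
Every other selection either busts 120 m² or exceeds an availability limit or fails to beat 2134.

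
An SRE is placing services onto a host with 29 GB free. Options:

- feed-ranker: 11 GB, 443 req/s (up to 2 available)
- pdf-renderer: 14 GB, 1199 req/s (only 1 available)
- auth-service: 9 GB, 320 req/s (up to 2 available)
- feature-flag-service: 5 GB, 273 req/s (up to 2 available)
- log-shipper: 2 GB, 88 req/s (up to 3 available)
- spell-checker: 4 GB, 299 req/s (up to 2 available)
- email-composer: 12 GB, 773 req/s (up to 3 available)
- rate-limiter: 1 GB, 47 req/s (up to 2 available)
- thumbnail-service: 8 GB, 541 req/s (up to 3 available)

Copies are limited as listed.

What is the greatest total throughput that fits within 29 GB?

2174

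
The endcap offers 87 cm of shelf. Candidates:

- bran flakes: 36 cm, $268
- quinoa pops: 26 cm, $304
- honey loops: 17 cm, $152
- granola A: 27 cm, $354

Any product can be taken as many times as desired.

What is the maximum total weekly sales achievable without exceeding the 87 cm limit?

Best packing: 3×granola A — 81 cm, 1062 total.
The spare 6 cm is too small for any remaining product, and no exchange beats 1062.

1062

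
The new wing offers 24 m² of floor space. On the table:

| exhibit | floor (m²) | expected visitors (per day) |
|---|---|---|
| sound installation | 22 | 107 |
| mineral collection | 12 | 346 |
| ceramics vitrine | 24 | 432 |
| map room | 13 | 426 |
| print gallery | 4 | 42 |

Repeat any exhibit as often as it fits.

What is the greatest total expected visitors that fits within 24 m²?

692

Ranking by ratio (expected visitors/m²): map room 32.77, mineral collection 28.83, ceramics vitrine 18.00, print gallery 10.50.
Greedy by ratio would take map room + 2×print gallery: 21 m² used, total 510.
The 21 m² tied up in map room and 2×print gallery is better spent on 2×mineral collection — total rises to 692 (24 m²).
Nothing else within 24 m² beats 692.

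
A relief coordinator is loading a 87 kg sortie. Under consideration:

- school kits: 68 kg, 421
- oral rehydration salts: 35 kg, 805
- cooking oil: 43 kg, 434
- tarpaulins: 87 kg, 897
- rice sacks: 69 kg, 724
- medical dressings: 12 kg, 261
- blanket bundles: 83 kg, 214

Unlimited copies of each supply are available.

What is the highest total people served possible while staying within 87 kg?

1871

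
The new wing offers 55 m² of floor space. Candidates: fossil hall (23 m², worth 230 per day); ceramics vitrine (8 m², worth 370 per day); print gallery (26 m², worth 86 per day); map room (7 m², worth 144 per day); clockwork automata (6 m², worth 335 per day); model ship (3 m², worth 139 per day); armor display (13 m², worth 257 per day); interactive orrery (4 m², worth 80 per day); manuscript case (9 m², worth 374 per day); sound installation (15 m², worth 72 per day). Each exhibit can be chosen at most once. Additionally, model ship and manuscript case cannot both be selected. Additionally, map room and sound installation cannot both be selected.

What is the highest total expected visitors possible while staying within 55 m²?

1560

Ranking by ratio (expected visitors/m²): clockwork automata 55.83, model ship 46.33, ceramics vitrine 46.25, manuscript case 41.56.
Ceramics vitrine + map room + clockwork automata + armor display + interactive orrery + manuscript case uses 47 of the 55 m² and totals 1560.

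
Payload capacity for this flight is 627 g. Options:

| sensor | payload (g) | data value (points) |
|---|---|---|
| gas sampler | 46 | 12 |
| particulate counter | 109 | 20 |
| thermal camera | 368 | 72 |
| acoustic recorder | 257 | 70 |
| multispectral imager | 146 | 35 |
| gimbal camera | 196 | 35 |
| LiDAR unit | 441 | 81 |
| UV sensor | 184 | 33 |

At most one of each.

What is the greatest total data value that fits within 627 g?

Greedy by ratio would take gas sampler + particulate counter + acoustic recorder + multispectral imager: 558 g used, total 137.
Dropping gas sampler and particulate counter and multispectral imager frees 301 g; slotting in thermal camera (368 g) lifts the total to 142 at 625 g.
Runner-up acoustic recorder + multispectral imager + gimbal camera tops out at 140.

142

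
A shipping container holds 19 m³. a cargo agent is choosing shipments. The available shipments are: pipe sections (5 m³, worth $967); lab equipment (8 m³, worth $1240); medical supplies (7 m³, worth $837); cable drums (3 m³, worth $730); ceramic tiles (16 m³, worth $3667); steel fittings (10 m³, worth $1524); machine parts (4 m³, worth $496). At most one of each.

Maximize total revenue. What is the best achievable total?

4397

Taking cable drums + ceramic tiles: 19 m³ used, 4397 in revenue.
Nothing else within 19 m³ beats 4397.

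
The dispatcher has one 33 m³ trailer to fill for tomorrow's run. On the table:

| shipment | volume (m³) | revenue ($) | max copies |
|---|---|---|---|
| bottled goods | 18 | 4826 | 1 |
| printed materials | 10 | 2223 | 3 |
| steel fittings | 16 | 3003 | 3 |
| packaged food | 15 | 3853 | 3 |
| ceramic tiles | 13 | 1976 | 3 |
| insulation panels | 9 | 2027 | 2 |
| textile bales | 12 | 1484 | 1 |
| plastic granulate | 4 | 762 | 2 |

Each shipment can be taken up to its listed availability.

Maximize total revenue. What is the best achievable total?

Ranking by ratio (revenue/m³): bottled goods 268.11, packaged food 256.87, insulation panels 225.22.
Bottled goods + packaged food uses 33 of the 33 m³ and totals 8679.

8679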